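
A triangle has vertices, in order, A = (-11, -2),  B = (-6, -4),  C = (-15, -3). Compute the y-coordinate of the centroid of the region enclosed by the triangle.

Apply the surveyor's formula. First the cross-terms c_i = x_i·y_{i+1} − x_{i+1}·y_i:
  32, -42, -3  ⇒  2A = -13, A = -6.5.
Then Σ (y_i + y_{i+1})·c_i = 117, so ȳ = 117 / (6·(-6.5)) = -3.

-3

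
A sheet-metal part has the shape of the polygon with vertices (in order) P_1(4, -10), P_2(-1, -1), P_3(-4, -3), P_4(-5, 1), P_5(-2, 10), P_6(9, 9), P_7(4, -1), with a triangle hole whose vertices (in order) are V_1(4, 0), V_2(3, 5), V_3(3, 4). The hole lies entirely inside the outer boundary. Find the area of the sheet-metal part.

135

Outer boundary:
Apply the surveyor's formula: 2A = Σ (x_i·y_{i+1} − x_{i+1}·y_i), indices taken mod 7.
P_1→P_2: (4)(-1) − (-1)(-10) = -14
P_2→P_3: (-1)(-3) − (-4)(-1) = -1
P_3→P_4: (-4)(1) − (-5)(-3) = -19
P_4→P_5: (-5)(10) − (-2)(1) = -48
P_5→P_6: (-2)(9) − (9)(10) = -108
P_6→P_7: (9)(-1) − (4)(9) = -45
P_7→P_1: (4)(-10) − (4)(-1) = -36
Σ = -271
Area = |Σ|/2 = 135.5.
Hole:
Σ = (20) + (-3) + (-16) = 1
Area = |Σ|/2 = 0.5.
Net area = 135.5 − 0.5 = 135.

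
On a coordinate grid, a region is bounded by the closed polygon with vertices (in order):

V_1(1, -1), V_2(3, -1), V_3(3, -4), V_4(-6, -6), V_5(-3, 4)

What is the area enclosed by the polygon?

46

Apply the shoelace formula: 2A = Σ (x_i·y_{i+1} − x_{i+1}·y_i), indices taken mod 5.
V_1→V_2: (1)(-1) − (3)(-1) = 2
V_2→V_3: (3)(-4) − (3)(-1) = -9
V_3→V_4: (3)(-6) − (-6)(-4) = -42
V_4→V_5: (-6)(4) − (-3)(-6) = -42
V_5→V_1: (-3)(-1) − (1)(4) = -1
Σ = -92
Area = |Σ|/2 = 46.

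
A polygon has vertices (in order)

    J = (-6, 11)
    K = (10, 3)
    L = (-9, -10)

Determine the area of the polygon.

Σ = (-128) + (-73) + (-159) = -360
Area = |Σ|/2 = 180.

180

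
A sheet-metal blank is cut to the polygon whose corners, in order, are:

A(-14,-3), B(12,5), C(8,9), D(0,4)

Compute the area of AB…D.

Σ = (-34) + (68) + (32) + (56) = 122
Area = |Σ|/2 = 61.

61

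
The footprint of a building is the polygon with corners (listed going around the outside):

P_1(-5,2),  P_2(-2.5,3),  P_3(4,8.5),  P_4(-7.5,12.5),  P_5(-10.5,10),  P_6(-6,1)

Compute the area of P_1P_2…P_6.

84.625

Apply the surveyor's formula: 2A = Σ (x_i·y_{i+1} − x_{i+1}·y_i), indices taken mod 6.
Cross-terms: -10, -33.25, 113.75, 56.25, 49.5, -7  ⇒  Σ = 169.25
Area = |Σ|/2 = 84.625.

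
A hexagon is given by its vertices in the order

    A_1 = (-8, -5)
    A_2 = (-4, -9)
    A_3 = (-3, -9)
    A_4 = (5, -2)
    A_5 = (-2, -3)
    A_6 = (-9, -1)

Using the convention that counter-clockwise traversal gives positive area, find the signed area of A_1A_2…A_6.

Apply Gauss's area formula: 2A = Σ (x_i·y_{i+1} − x_{i+1}·y_i), indices taken mod 6.
Σ = (52) + (9) + (51) + (-19) + (-25) + (37) = 105
Signed area = Σ/2 = 52.5 (positive ⇒ counter-clockwise traversal).

52.5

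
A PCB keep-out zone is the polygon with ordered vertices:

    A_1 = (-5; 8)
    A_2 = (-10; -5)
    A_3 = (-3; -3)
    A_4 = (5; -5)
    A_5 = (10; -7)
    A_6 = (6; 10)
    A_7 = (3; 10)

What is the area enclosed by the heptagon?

205.5

Apply Gauss's area formula: 2A = Σ (x_i·y_{i+1} − x_{i+1}·y_i), indices taken mod 7.
Σ = (105) + (15) + (30) + (15) + (142) + (30) + (74) = 411
Area = |Σ|/2 = 205.5.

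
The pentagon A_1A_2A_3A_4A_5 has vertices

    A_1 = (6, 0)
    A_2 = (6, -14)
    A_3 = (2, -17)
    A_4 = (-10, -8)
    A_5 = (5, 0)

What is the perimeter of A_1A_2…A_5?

|A_1A_2| = √((0)² + (-14)²) = √196 = 14
|A_2A_3| = √((-4)² + (-3)²) = √25 = 5
|A_3A_4| = √((-12)² + (9)²) = √225 = 15
|A_4A_5| = √((15)² + (8)²) = √289 = 17
|A_5A_1| = √((1)² + (0)²) = √1 = 1
Perimeter = 14 + 5 + 15 + 17 + 1 = 52.

52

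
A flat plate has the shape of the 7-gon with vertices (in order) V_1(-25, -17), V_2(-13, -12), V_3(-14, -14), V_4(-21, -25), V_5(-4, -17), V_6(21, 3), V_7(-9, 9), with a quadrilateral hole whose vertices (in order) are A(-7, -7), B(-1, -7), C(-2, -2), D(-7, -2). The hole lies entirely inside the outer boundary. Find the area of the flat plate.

Outer boundary:
Σ = (79) + (14) + (56) + (257) + (345) + (216) + (378) = 1345
Area = |Σ|/2 = 672.5.
Hole:
Σ = (42) + (-12) + (-10) + (35) = 55
Area = |Σ|/2 = 27.5.
Net area = 672.5 − 27.5 = 645.

645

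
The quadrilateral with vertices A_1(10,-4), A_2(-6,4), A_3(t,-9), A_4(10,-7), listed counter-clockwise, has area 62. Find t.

Write out the shoelace sum; only the two edges meeting at A_3 involve t:
2·Area = [((-6)·(-9) − t·4) + (t·(-7) − 10·(-9))] + 46
       = -11·t + 190 = 124
⇒ t = 6.

6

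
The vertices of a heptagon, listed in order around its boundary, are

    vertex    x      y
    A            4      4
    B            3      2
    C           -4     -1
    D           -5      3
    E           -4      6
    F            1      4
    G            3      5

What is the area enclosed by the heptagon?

35.5

Cross-terms: -4, 5, -17, -18, -22, -7, -8  ⇒  Σ = -71
Area = |Σ|/2 = 35.5.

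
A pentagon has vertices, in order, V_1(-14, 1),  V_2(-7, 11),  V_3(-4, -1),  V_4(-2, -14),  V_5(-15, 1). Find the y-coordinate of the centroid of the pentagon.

-46/51

Apply the shoelace (surveyor's) formula. First the cross-terms c_i = x_i·y_{i+1} − x_{i+1}·y_i:
  -147, 51, 54, -212, -1  ⇒  2A = -255, A = -127.5.
Then Σ (y_i + y_{i+1})·c_i = 690, so ȳ = 690 / (6·(-127.5)) = -46/51.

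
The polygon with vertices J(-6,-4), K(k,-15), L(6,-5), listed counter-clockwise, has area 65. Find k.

-4

The doubled signed area Σ (x_i y_{i+1} − x_{i+1} y_i) is linear in k.
With k=0 it equals 126; the coefficient of k is -1 (from the two edges through K).
So -1·k + 126 = 2·65 = 130 ⇒ k = -4.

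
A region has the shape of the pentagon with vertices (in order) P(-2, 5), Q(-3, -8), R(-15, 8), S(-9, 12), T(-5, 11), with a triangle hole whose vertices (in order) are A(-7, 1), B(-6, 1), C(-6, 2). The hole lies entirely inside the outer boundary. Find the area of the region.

Outer boundary:
Apply the shoelace formula: 2A = Σ (x_i·y_{i+1} − x_{i+1}·y_i), indices taken mod 5.
Σ = (31) + (-144) + (-108) + (-39) + (-3) = -263
Area = |Σ|/2 = 131.5.
Hole:
Apply the shoelace (surveyor's) formula: 2A = Σ (x_i·y_{i+1} − x_{i+1}·y_i), indices taken mod 3.
Cross-terms: -1, -6, 8  ⇒  Σ = 1
Area = |Σ|/2 = 0.5.
Net area = 131.5 − 0.5 = 131.

131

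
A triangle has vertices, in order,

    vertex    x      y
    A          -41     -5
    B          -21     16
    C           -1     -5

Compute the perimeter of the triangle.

|AB| = √((20)² + (21)²) = √841 = 29
|BC| = √((20)² + (-21)²) = √841 = 29
|CA| = √((-40)² + (0)²) = √1600 = 40
Perimeter = 29 + 29 + 40 = 98.

98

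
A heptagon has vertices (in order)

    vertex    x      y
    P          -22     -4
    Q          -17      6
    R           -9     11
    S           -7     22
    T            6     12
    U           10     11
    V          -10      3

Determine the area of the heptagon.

239

P→Q: (-22)(6) − (-17)(-4) = -200
Q→R: (-17)(11) − (-9)(6) = -133
R→S: (-9)(22) − (-7)(11) = -121
S→T: (-7)(12) − (6)(22) = -216
T→U: (6)(11) − (10)(12) = -54
U→V: (10)(3) − (-10)(11) = 140
V→P: (-10)(-4) − (-22)(3) = 106
Σ = -478
Area = |Σ|/2 = 239.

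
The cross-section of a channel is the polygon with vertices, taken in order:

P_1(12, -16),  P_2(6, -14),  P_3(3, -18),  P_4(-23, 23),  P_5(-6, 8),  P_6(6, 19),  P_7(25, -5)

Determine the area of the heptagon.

768

Apply Gauss's area formula: 2A = Σ (x_i·y_{i+1} − x_{i+1}·y_i), indices taken mod 7.
P_1→P_2: (12)(-14) − (6)(-16) = -72
P_2→P_3: (6)(-18) − (3)(-14) = -66
P_3→P_4: (3)(23) − (-23)(-18) = -345
P_4→P_5: (-23)(8) − (-6)(23) = -46
P_5→P_6: (-6)(19) − (6)(8) = -162
P_6→P_7: (6)(-5) − (25)(19) = -505
P_7→P_1: (25)(-16) − (12)(-5) = -340
Σ = -1536
Area = |Σ|/2 = 768.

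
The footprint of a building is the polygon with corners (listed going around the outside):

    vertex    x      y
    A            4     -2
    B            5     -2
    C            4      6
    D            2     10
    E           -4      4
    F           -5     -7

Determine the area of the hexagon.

101

Σ = (2) + (38) + (28) + (48) + (48) + (38) = 202
Area = |Σ|/2 = 101.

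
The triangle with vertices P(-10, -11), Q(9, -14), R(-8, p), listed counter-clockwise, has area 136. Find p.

Write out the shoelace sum; only the two edges meeting at R involve p:
2·Area = [(9·p − (-8)·(-14)) + ((-8)·(-11) − (-10)·p)] + 239
       = 19·p + 215 = 272
⇒ p = 3.

3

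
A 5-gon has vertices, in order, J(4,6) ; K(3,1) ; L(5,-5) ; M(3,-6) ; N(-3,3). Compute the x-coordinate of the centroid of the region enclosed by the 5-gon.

Apply the shoelace (surveyor's) formula. First the cross-terms c_i = x_i·y_{i+1} − x_{i+1}·y_i:
  -14, -20, -15, -9, -30  ⇒  2A = -88, A = -44.
Then Σ (x_i + x_{i+1})·c_i = -408, so x̄ = -408 / (6·(-44)) = 17/11.

17/11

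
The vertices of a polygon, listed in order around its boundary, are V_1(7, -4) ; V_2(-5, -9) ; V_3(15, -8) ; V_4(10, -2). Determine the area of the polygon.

58

Σ = (-83) + (175) + (50) + (-26) = 116
Area = |Σ|/2 = 58.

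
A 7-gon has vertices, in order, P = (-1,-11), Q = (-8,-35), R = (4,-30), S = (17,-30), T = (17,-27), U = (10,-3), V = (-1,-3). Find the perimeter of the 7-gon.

|PQ| = √((-7)² + (-24)²) = √625 = 25
|QR| = √((12)² + (5)²) = √169 = 13
|RS| = √((13)² + (0)²) = √169 = 13
|ST| = √((0)² + (3)²) = √9 = 3
|TU| = √((-7)² + (24)²) = √625 = 25
|UV| = √((-11)² + (0)²) = √121 = 11
|VP| = √((0)² + (-8)²) = √64 = 8
Perimeter = 25 + 13 + 13 + 3 + 25 + 11 + 8 = 98.

98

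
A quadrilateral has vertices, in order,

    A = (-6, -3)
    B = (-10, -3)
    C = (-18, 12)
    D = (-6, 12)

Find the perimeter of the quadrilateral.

48

|AB| = √((-4)² + (0)²) = √16 = 4
|BC| = √((-8)² + (15)²) = √289 = 17
|CD| = √((12)² + (0)²) = √144 = 12
|DA| = √((0)² + (-15)²) = √225 = 15
Perimeter = 4 + 17 + 12 + 15 = 48.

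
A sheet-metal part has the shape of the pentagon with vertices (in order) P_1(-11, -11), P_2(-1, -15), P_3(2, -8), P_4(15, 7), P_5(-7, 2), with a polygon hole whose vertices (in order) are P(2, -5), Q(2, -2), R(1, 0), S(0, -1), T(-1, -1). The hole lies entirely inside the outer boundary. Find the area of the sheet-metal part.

Outer boundary:
Σ = (154) + (38) + (134) + (79) + (99) = 504
Area = |Σ|/2 = 252.
Hole:
Σ = (6) + (2) + (-1) + (-1) + (7) = 13
Area = |Σ|/2 = 6.5.
Net area = 252 − 6.5 = 245.5.

245.5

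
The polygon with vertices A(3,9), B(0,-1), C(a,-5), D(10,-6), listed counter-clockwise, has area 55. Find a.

The doubled signed area Σ (x_i y_{i+1} − x_{i+1} y_i) is linear in a.
With a=0 it equals 155; the coefficient of a is -5 (from the two edges through C).
So -5·a + 155 = 2·55 = 110 ⇒ a = 9.

9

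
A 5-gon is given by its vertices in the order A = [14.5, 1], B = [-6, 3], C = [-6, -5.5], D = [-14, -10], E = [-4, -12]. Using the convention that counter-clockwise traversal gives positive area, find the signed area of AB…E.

190.75

Σ = (49.5) + (51) + (-17) + (128) + (170) = 381.5
Signed area = Σ/2 = 190.75 (positive ⇒ counter-clockwise traversal).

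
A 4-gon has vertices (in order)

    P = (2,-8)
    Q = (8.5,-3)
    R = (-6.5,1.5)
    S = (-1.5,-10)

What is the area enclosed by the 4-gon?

77.25

Cross-terms: 62, -6.75, 67.25, 32  ⇒  Σ = 154.5
Area = |Σ|/2 = 77.25.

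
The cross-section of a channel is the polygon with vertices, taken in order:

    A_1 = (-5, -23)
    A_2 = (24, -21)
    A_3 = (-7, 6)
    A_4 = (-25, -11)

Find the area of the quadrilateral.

Apply the shoelace (surveyor's) formula: 2A = Σ (x_i·y_{i+1} − x_{i+1}·y_i), indices taken mod 4.
Cross-terms: 657, -3, 227, 520  ⇒  Σ = 1401
Area = |Σ|/2 = 700.5.

700.5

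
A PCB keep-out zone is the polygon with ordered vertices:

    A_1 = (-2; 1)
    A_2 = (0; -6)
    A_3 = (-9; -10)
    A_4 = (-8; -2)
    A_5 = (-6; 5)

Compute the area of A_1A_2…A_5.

76

Apply the shoelace (surveyor's) formula: 2A = Σ (x_i·y_{i+1} − x_{i+1}·y_i), indices taken mod 5.
Σ = (12) + (-54) + (-62) + (-52) + (4) = -152
Area = |Σ|/2 = 76.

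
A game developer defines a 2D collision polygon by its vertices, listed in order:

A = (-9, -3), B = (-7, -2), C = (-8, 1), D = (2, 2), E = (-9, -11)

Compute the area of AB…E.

60

Apply the shoelace (surveyor's) formula: 2A = Σ (x_i·y_{i+1} − x_{i+1}·y_i), indices taken mod 5.
Σ = (-3) + (-23) + (-18) + (-4) + (-72) = -120
Area = |Σ|/2 = 60.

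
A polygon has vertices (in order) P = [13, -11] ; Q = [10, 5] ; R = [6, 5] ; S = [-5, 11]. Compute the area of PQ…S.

99

Apply the shoelace (surveyor's) formula: 2A = Σ (x_i·y_{i+1} − x_{i+1}·y_i), indices taken mod 4.
P→Q: (13)(5) − (10)(-11) = 175
Q→R: (10)(5) − (6)(5) = 20
R→S: (6)(11) − (-5)(5) = 91
S→P: (-5)(-11) − (13)(11) = -88
Σ = 198
Area = |Σ|/2 = 99.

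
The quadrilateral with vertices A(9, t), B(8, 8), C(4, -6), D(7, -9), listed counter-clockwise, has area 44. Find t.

-9

The doubled signed area Σ (x_i y_{i+1} − x_{i+1} y_i) is linear in t.
With t=0 it equals 79; the coefficient of t is -1 (from the two edges through A).
So -1·t + 79 = 2·44 = 88 ⇒ t = -9.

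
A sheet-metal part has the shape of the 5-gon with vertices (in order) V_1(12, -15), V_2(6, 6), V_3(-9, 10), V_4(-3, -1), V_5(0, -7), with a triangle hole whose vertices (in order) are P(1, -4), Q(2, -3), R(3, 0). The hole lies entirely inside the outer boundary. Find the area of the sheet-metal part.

209

Outer boundary:
Apply Gauss's area formula: 2A = Σ (x_i·y_{i+1} − x_{i+1}·y_i), indices taken mod 5.
Σ = (162) + (114) + (39) + (21) + (84) = 420
Area = |Σ|/2 = 210.
Hole:
Σ = (5) + (9) + (-12) = 2
Area = |Σ|/2 = 1.
Net area = 210 − 1 = 209.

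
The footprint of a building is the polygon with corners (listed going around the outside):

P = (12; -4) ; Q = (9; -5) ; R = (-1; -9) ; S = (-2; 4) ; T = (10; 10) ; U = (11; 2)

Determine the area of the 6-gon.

Σ = (-24) + (-86) + (-22) + (-60) + (-90) + (-68) = -350
Area = |Σ|/2 = 175.

175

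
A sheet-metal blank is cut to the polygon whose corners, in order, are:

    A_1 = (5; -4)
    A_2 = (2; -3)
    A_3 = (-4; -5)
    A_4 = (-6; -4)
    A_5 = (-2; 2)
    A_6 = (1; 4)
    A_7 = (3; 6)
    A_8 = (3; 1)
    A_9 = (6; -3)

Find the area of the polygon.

Apply the shoelace (surveyor's) formula: 2A = Σ (x_i·y_{i+1} − x_{i+1}·y_i), indices taken mod 9.
A_1→A_2: (5)(-3) − (2)(-4) = -7
A_2→A_3: (2)(-5) − (-4)(-3) = -22
A_3→A_4: (-4)(-4) − (-6)(-5) = -14
A_4→A_5: (-6)(2) − (-2)(-4) = -20
A_5→A_6: (-2)(4) − (1)(2) = -10
A_6→A_7: (1)(6) − (3)(4) = -6
A_7→A_8: (3)(1) − (3)(6) = -15
A_8→A_9: (3)(-3) − (6)(1) = -15
A_9→A_1: (6)(-4) − (5)(-3) = -9
Σ = -118
Area = |Σ|/2 = 59.

59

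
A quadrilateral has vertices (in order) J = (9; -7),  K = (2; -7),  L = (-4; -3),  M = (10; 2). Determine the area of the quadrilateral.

J→K: (9)(-7) − (2)(-7) = -49
K→L: (2)(-3) − (-4)(-7) = -34
L→M: (-4)(2) − (10)(-3) = 22
M→J: (10)(-7) − (9)(2) = -88
Σ = -149
Area = |Σ|/2 = 74.5.

74.5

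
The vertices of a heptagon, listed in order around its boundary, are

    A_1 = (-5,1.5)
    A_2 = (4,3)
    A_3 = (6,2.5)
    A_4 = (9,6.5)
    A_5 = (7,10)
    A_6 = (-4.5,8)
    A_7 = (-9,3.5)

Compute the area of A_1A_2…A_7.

Σ = (-21) + (-8) + (16.5) + (44.5) + (101) + (56.25) + (4) = 193.25
Area = |Σ|/2 = 96.625.

96.625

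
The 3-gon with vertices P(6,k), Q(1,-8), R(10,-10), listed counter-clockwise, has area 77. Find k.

Write out the shoelace sum; only the two edges meeting at P involve k:
2·Area = [(10·k − 6·(-10)) + (6·(-8) − 1·k)] + 70
       = 9·k + 82 = 154
⇒ k = 8.

8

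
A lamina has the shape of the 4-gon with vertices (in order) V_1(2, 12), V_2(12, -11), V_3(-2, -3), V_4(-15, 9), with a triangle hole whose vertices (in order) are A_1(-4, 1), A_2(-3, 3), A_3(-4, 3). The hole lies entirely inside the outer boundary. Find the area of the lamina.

Outer boundary:
Apply the shoelace formula: 2A = Σ (x_i·y_{i+1} − x_{i+1}·y_i), indices taken mod 4.
Σ = (-166) + (-58) + (-63) + (-198) = -485
Area = |Σ|/2 = 242.5.
Hole:
Σ = (-9) + (3) + (8) = 2
Area = |Σ|/2 = 1.
Net area = 242.5 − 1 = 241.5.

241.5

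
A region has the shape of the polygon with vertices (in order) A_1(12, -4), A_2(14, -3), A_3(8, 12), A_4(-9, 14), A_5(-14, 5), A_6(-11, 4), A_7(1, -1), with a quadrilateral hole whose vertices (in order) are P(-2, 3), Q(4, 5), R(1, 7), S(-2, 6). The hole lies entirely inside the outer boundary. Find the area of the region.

Outer boundary:
Apply the surveyor's formula: 2A = Σ (x_i·y_{i+1} − x_{i+1}·y_i), indices taken mod 7.
Cross-terms: 20, 192, 220, 151, -1, 7, 8  ⇒  Σ = 597
Area = |Σ|/2 = 298.5.
Hole:
Apply the shoelace formula: 2A = Σ (x_i·y_{i+1} − x_{i+1}·y_i), indices taken mod 4.
P→Q: (-2)(5) − (4)(3) = -22
Q→R: (4)(7) − (1)(5) = 23
R→S: (1)(6) − (-2)(7) = 20
S→P: (-2)(3) − (-2)(6) = 6
Σ = 27
Area = |Σ|/2 = 13.5.
Net area = 298.5 − 13.5 = 285.

285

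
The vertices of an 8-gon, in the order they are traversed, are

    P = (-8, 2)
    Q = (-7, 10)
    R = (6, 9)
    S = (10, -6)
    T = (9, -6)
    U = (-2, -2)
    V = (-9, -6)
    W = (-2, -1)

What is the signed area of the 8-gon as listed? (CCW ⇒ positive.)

Apply the shoelace (surveyor's) formula: 2A = Σ (x_i·y_{i+1} − x_{i+1}·y_i), indices taken mod 8.
Cross-terms: -66, -123, -126, -6, -30, -6, -3, -12  ⇒  Σ = -372
Signed area = Σ/2 = -186 (negative ⇒ clockwise traversal).

-186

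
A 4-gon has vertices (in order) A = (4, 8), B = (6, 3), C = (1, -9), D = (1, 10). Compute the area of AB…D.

53

Σ = (-36) + (-57) + (19) + (-32) = -106
Area = |Σ|/2 = 53.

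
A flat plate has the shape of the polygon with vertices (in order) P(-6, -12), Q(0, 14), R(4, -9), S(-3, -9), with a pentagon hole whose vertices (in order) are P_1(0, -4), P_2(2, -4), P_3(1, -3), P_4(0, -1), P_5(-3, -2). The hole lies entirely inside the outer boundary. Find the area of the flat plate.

103.5

Outer boundary:
P→Q: (-6)(14) − (0)(-12) = -84
Q→R: (0)(-9) − (4)(14) = -56
R→S: (4)(-9) − (-3)(-9) = -63
S→P: (-3)(-12) − (-6)(-9) = -18
Σ = -221
Area = |Σ|/2 = 110.5.
Hole:
Apply the surveyor's formula: 2A = Σ (x_i·y_{i+1} − x_{i+1}·y_i), indices taken mod 5.
Σ = (8) + (-2) + (-1) + (-3) + (12) = 14
Area = |Σ|/2 = 7.
Net area = 110.5 − 7 = 103.5.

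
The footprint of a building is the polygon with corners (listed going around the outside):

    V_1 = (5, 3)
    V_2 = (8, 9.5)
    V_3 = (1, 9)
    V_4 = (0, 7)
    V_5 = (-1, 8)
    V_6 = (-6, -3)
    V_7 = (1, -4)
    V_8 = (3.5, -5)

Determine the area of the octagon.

111.25

Apply the shoelace formula: 2A = Σ (x_i·y_{i+1} − x_{i+1}·y_i), indices taken mod 8.
V_1→V_2: (5)(9.5) − (8)(3) = 23.5
V_2→V_3: (8)(9) − (1)(9.5) = 62.5
V_3→V_4: (1)(7) − (0)(9) = 7
V_4→V_5: (0)(8) − (-1)(7) = 7
V_5→V_6: (-1)(-3) − (-6)(8) = 51
V_6→V_7: (-6)(-4) − (1)(-3) = 27
V_7→V_8: (1)(-5) − (3.5)(-4) = 9
V_8→V_1: (3.5)(3) − (5)(-5) = 35.5
Σ = 222.5
Area = |Σ|/2 = 111.25.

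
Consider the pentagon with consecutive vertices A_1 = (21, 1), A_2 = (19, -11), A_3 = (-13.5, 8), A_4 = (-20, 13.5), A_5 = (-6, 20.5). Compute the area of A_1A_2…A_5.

517.125

Σ = (-250) + (3.5) + (-22.25) + (-329) + (-436.5) = -1034.25
Area = |Σ|/2 = 517.125.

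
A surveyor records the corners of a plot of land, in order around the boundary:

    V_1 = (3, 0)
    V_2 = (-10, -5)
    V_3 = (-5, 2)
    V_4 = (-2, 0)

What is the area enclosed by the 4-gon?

Apply the shoelace (surveyor's) formula: 2A = Σ (x_i·y_{i+1} − x_{i+1}·y_i), indices taken mod 4.
Cross-terms: -15, -45, 4, 0  ⇒  Σ = -56
Area = |Σ|/2 = 28.

28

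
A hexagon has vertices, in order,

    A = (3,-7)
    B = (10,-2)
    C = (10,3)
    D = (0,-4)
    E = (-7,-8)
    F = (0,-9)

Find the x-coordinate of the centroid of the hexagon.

Apply the shoelace (surveyor's) formula. First the cross-terms c_i = x_i·y_{i+1} − x_{i+1}·y_i:
  64, 50, -40, -28, 63, 27  ⇒  2A = 136, A = 68.
Then Σ (x_i + x_{i+1})·c_i = 1268, so x̄ = 1268 / (6·68) = 317/102.

317/102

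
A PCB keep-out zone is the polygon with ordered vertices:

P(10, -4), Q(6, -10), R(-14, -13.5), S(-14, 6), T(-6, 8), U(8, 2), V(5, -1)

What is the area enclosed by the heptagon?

375

Cross-terms: -76, -221, -273, -76, -76, -18, -10  ⇒  Σ = -750
Area = |Σ|/2 = 375.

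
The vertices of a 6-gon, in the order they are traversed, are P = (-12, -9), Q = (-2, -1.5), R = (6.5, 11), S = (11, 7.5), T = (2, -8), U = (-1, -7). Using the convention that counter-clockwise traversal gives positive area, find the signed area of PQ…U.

Apply the surveyor's formula: 2A = Σ (x_i·y_{i+1} − x_{i+1}·y_i), indices taken mod 6.
Σ = (0) + (-12.25) + (-72.25) + (-103) + (-22) + (-75) = -284.5
Signed area = Σ/2 = -142.25 (negative ⇒ clockwise traversal).

-142.25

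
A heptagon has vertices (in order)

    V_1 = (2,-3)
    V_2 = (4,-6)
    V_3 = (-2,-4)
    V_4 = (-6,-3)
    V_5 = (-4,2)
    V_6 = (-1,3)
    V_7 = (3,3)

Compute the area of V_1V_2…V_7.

53.5

Cross-terms: 0, -28, -18, -24, -10, -12, -15  ⇒  Σ = -107
Area = |Σ|/2 = 53.5.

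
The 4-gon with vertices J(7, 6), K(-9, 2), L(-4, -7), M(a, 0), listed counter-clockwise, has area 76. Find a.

Write out the shoelace sum; only the two edges meeting at M involve a:
2·Area = [((-4)·0 − a·(-7)) + (a·6 − 7·0)] + 139
       = 13·a + 139 = 152
⇒ a = 1.

1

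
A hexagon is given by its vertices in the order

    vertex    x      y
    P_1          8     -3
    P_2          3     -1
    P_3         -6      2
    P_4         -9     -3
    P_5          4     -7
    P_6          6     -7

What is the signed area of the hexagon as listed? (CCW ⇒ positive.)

82

Σ = (1) + (0) + (36) + (75) + (14) + (38) = 164
Signed area = Σ/2 = 82 (positive ⇒ counter-clockwise traversal).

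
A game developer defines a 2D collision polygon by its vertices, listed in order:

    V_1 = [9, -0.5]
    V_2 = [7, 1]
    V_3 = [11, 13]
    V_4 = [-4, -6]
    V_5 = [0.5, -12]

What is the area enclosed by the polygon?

Apply the surveyor's formula: 2A = Σ (x_i·y_{i+1} − x_{i+1}·y_i), indices taken mod 5.
V_1→V_2: (9)(1) − (7)(-0.5) = 12.5
V_2→V_3: (7)(13) − (11)(1) = 80
V_3→V_4: (11)(-6) − (-4)(13) = -14
V_4→V_5: (-4)(-12) − (0.5)(-6) = 51
V_5→V_1: (0.5)(-0.5) − (9)(-12) = 107.75
Σ = 237.25
Area = |Σ|/2 = 118.625.

118.625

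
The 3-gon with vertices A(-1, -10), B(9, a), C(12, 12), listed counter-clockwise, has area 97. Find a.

The doubled signed area Σ (x_i y_{i+1} − x_{i+1} y_i) is linear in a.
With a=0 it equals 90; the coefficient of a is -13 (from the two edges through B).
So -13·a + 90 = 2·97 = 194 ⇒ a = -8.

-8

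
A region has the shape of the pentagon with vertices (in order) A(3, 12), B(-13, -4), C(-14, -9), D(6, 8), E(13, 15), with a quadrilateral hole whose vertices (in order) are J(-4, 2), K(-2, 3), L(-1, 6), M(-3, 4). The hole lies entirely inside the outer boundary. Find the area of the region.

Outer boundary:
Apply the surveyor's formula: 2A = Σ (x_i·y_{i+1} − x_{i+1}·y_i), indices taken mod 5.
A→B: (3)(-4) − (-13)(12) = 144
B→C: (-13)(-9) − (-14)(-4) = 61
C→D: (-14)(8) − (6)(-9) = -58
D→E: (6)(15) − (13)(8) = -14
E→A: (13)(12) − (3)(15) = 111
Σ = 244
Area = |Σ|/2 = 122.
Hole:
Apply the shoelace formula: 2A = Σ (x_i·y_{i+1} − x_{i+1}·y_i), indices taken mod 4.
J→K: (-4)(3) − (-2)(2) = -8
K→L: (-2)(6) − (-1)(3) = -9
L→M: (-1)(4) − (-3)(6) = 14
M→J: (-3)(2) − (-4)(4) = 10
Σ = 7
Area = |Σ|/2 = 3.5.
Net area = 122 − 3.5 = 118.5.

118.5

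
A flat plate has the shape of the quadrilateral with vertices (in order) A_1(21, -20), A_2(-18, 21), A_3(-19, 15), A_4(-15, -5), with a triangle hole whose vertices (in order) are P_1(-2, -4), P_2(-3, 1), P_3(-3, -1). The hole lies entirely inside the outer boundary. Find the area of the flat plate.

466.5

Outer boundary:
Apply the shoelace (surveyor's) formula: 2A = Σ (x_i·y_{i+1} − x_{i+1}·y_i), indices taken mod 4.
Cross-terms: 81, 129, 320, 405  ⇒  Σ = 935
Area = |Σ|/2 = 467.5.
Hole:
Apply the surveyor's formula: 2A = Σ (x_i·y_{i+1} − x_{i+1}·y_i), indices taken mod 3.
Σ = (-14) + (6) + (10) = 2
Area = |Σ|/2 = 1.
Net area = 467.5 − 1 = 466.5.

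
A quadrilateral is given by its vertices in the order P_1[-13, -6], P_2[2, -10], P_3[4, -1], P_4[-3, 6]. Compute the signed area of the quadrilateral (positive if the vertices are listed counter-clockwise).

148.5

Apply Gauss's area formula: 2A = Σ (x_i·y_{i+1} − x_{i+1}·y_i), indices taken mod 4.
Σ = (142) + (38) + (21) + (96) = 297
Signed area = Σ/2 = 148.5 (positive ⇒ counter-clockwise traversal).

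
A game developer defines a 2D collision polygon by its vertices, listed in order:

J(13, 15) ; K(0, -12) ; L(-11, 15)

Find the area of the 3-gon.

Apply the surveyor's formula: 2A = Σ (x_i·y_{i+1} − x_{i+1}·y_i), indices taken mod 3.
Σ = (-156) + (-132) + (-360) = -648
Area = |Σ|/2 = 324.

324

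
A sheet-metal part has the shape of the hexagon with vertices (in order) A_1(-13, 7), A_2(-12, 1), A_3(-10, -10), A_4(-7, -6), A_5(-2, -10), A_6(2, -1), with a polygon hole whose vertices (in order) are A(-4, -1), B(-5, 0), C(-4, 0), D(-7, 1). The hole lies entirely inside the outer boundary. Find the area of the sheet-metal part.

Outer boundary:
Apply Gauss's area formula: 2A = Σ (x_i·y_{i+1} − x_{i+1}·y_i), indices taken mod 6.
A_1→A_2: (-13)(1) − (-12)(7) = 71
A_2→A_3: (-12)(-10) − (-10)(1) = 130
A_3→A_4: (-10)(-6) − (-7)(-10) = -10
A_4→A_5: (-7)(-10) − (-2)(-6) = 58
A_5→A_6: (-2)(-1) − (2)(-10) = 22
A_6→A_1: (2)(7) − (-13)(-1) = 1
Σ = 272
Area = |Σ|/2 = 136.
Hole:
A→B: (-4)(0) − (-5)(-1) = -5
B→C: (-5)(0) − (-4)(0) = 0
C→D: (-4)(1) − (-7)(0) = -4
D→A: (-7)(-1) − (-4)(1) = 11
Σ = 2
Area = |Σ|/2 = 1.
Net area = 136 − 1 = 135.

135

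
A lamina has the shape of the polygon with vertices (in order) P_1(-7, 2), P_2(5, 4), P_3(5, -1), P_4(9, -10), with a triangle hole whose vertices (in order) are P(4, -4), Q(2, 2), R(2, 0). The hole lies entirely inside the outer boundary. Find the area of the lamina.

76

Outer boundary:
Σ = (-38) + (-25) + (-41) + (-52) = -156
Area = |Σ|/2 = 78.
Hole:
P→Q: (4)(2) − (2)(-4) = 16
Q→R: (2)(0) − (2)(2) = -4
R→P: (2)(-4) − (4)(0) = -8
Σ = 4
Area = |Σ|/2 = 2.
Net area = 78 − 2 = 76.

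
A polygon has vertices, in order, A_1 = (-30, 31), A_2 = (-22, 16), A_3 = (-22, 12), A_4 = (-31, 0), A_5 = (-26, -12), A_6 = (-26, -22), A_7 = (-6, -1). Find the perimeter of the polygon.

128

|A_1A_2| = √((8)² + (-15)²) = √289 = 17
|A_2A_3| = √((0)² + (-4)²) = √16 = 4
|A_3A_4| = √((-9)² + (-12)²) = √225 = 15
|A_4A_5| = √((5)² + (-12)²) = √169 = 13
|A_5A_6| = √((0)² + (-10)²) = √100 = 10
|A_6A_7| = √((20)² + (21)²) = √841 = 29
|A_7A_1| = √((-24)² + (32)²) = √1600 = 40
Perimeter = 17 + 4 + 15 + 13 + 10 + 29 + 40 = 128.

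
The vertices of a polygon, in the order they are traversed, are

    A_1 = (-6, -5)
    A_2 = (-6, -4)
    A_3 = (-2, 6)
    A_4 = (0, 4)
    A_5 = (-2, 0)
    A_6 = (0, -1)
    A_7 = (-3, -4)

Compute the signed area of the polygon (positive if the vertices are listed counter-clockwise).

-30

A_1→A_2: (-6)(-4) − (-6)(-5) = -6
A_2→A_3: (-6)(6) − (-2)(-4) = -44
A_3→A_4: (-2)(4) − (0)(6) = -8
A_4→A_5: (0)(0) − (-2)(4) = 8
A_5→A_6: (-2)(-1) − (0)(0) = 2
A_6→A_7: (0)(-4) − (-3)(-1) = -3
A_7→A_1: (-3)(-5) − (-6)(-4) = -9
Σ = -60
Signed area = Σ/2 = -30 (negative ⇒ clockwise traversal).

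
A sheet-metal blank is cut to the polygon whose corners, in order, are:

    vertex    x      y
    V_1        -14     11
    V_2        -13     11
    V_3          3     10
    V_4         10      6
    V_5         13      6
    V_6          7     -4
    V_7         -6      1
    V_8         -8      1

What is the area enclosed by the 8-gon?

228.5

Apply Gauss's area formula: 2A = Σ (x_i·y_{i+1} − x_{i+1}·y_i), indices taken mod 8.
Σ = (-11) + (-163) + (-82) + (-18) + (-94) + (-17) + (2) + (-74) = -457
Area = |Σ|/2 = 228.5.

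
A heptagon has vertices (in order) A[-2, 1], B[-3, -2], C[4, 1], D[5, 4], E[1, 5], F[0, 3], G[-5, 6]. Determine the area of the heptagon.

Apply Gauss's area formula: 2A = Σ (x_i·y_{i+1} − x_{i+1}·y_i), indices taken mod 7.
Cross-terms: 7, 5, 11, 21, 3, 15, 7  ⇒  Σ = 69
Area = |Σ|/2 = 34.5.

34.5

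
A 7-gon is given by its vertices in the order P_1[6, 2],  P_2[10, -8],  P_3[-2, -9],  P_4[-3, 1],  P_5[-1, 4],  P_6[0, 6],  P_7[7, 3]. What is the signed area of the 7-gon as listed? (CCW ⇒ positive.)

-133

Apply Gauss's area formula: 2A = Σ (x_i·y_{i+1} − x_{i+1}·y_i), indices taken mod 7.
Cross-terms: -68, -106, -29, -11, -6, -42, -4  ⇒  Σ = -266
Signed area = Σ/2 = -133 (negative ⇒ clockwise traversal).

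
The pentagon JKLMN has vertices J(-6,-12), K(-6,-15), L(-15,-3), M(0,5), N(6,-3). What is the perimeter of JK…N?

|JK| = √((0)² + (-3)²) = √9 = 3
|KL| = √((-9)² + (12)²) = √225 = 15
|LM| = √((15)² + (8)²) = √289 = 17
|MN| = √((6)² + (-8)²) = √100 = 10
|NJ| = √((-12)² + (-9)²) = √225 = 15
Perimeter = 3 + 15 + 17 + 10 + 15 = 60.

60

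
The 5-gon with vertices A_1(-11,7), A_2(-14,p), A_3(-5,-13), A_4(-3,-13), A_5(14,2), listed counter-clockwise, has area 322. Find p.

Write out the shoelace sum; only the two edges meeting at A_2 involve p:
2·Area = [((-11)·p − (-14)·7) + ((-14)·(-13) − (-5)·p)] + 322
       = -6·p + 602 = 644
⇒ p = -7.

-7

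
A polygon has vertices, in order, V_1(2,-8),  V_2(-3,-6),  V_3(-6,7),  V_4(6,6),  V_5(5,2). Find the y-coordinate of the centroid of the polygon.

149/233

Apply the shoelace (surveyor's) formula. First the cross-terms c_i = x_i·y_{i+1} − x_{i+1}·y_i:
  -36, -57, -78, -18, -44  ⇒  2A = -233, A = -116.5.
Then Σ (y_i + y_{i+1})·c_i = -447, so ȳ = -447 / (6·(-116.5)) = 149/233.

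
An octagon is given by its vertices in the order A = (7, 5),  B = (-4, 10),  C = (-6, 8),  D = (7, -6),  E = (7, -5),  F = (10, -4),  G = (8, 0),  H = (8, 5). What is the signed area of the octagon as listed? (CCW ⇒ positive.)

Apply the shoelace (surveyor's) formula: 2A = Σ (x_i·y_{i+1} − x_{i+1}·y_i), indices taken mod 8.
Σ = (90) + (28) + (-20) + (7) + (22) + (32) + (40) + (5) = 204
Signed area = Σ/2 = 102 (positive ⇒ counter-clockwise traversal).

102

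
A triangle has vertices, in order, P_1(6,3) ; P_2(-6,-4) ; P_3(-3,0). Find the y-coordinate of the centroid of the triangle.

Apply the shoelace (surveyor's) formula. First the cross-terms c_i = x_i·y_{i+1} − x_{i+1}·y_i:
  -6, -12, -9  ⇒  2A = -27, A = -13.5.
Then Σ (y_i + y_{i+1})·c_i = 27, so ȳ = 27 / (6·(-13.5)) = -1/3.

-1/3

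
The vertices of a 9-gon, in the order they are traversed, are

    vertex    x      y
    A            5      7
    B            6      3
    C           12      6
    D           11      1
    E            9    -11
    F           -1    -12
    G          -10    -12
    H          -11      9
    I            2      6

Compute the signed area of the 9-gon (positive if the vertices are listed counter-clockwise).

-380

Σ = (-27) + (0) + (-54) + (-130) + (-119) + (-108) + (-222) + (-84) + (-16) = -760
Signed area = Σ/2 = -380 (negative ⇒ clockwise traversal).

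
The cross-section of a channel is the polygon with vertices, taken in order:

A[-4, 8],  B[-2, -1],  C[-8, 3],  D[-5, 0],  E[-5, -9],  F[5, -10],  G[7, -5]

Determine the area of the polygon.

Apply the shoelace formula: 2A = Σ (x_i·y_{i+1} − x_{i+1}·y_i), indices taken mod 7.
Cross-terms: 20, -14, 15, 45, 95, 45, 36  ⇒  Σ = 242
Area = |Σ|/2 = 121.

121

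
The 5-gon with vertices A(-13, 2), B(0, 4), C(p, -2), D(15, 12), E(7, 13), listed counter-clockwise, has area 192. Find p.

14

Write out the shoelace sum; only the two edges meeting at C involve p:
2·Area = [(0·(-2) − p·4) + (p·12 − 15·(-2))] + 242
       = 8·p + 272 = 384
⇒ p = 14.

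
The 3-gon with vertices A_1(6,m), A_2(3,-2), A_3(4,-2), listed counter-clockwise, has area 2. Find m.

2

Write out the shoelace sum; only the two edges meeting at A_1 involve m:
2·Area = [(4·m − 6·(-2)) + (6·(-2) − 3·m)] + 2
       = 1·m + 2 = 4
⇒ m = 2.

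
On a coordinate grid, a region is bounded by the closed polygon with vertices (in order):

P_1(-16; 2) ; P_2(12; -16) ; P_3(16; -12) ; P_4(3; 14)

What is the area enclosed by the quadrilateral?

Apply the shoelace (surveyor's) formula: 2A = Σ (x_i·y_{i+1} − x_{i+1}·y_i), indices taken mod 4.
Σ = (232) + (112) + (260) + (230) = 834
Area = |Σ|/2 = 417.

417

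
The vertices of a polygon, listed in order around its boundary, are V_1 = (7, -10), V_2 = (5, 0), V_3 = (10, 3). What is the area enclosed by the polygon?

Σ = (50) + (15) + (-121) = -56
Area = |Σ|/2 = 28.

28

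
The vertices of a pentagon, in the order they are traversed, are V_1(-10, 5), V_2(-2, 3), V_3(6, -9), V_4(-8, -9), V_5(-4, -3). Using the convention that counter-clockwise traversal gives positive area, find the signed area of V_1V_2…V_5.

-104

V_1→V_2: (-10)(3) − (-2)(5) = -20
V_2→V_3: (-2)(-9) − (6)(3) = 0
V_3→V_4: (6)(-9) − (-8)(-9) = -126
V_4→V_5: (-8)(-3) − (-4)(-9) = -12
V_5→V_1: (-4)(5) − (-10)(-3) = -50
Σ = -208
Signed area = Σ/2 = -104 (negative ⇒ clockwise traversal).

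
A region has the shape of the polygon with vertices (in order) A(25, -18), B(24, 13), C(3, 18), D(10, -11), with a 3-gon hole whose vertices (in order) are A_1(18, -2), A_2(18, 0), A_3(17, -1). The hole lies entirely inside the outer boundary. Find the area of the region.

Outer boundary:
A→B: (25)(13) − (24)(-18) = 757
B→C: (24)(18) − (3)(13) = 393
C→D: (3)(-11) − (10)(18) = -213
D→A: (10)(-18) − (25)(-11) = 95
Σ = 1032
Area = |Σ|/2 = 516.
Hole:
Σ = (36) + (-18) + (-16) = 2
Area = |Σ|/2 = 1.
Net area = 516 − 1 = 515.

515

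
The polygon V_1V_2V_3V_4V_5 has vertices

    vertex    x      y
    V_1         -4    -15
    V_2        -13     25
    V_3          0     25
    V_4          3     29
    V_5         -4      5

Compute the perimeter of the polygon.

104

|V_1V_2| = √((-9)² + (40)²) = √1681 = 41
|V_2V_3| = √((13)² + (0)²) = √169 = 13
|V_3V_4| = √((3)² + (4)²) = √25 = 5
|V_4V_5| = √((-7)² + (-24)²) = √625 = 25
|V_5V_1| = √((0)² + (-20)²) = √400 = 20
Perimeter = 41 + 13 + 5 + 25 + 20 = 104.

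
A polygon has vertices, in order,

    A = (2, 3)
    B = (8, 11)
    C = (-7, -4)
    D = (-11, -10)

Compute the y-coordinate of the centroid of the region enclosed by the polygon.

Apply the shoelace formula. First the cross-terms c_i = x_i·y_{i+1} − x_{i+1}·y_i:
  -2, 45, 26, -13  ⇒  2A = 56, A = 28.
Then Σ (y_i + y_{i+1})·c_i = 14, so ȳ = 14 / (6·28) = 1/12.

1/12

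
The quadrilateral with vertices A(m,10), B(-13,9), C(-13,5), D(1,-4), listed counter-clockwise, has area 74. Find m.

-7

Write out the shoelace sum; only the two edges meeting at A involve m:
2·Area = [(1·10 − m·(-4)) + (m·9 − (-13)·10)] + 99
       = 13·m + 239 = 148
⇒ m = -7.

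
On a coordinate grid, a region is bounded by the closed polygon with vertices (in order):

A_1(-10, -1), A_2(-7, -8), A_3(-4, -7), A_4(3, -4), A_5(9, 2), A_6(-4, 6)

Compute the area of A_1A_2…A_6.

147.5

Apply the surveyor's formula: 2A = Σ (x_i·y_{i+1} − x_{i+1}·y_i), indices taken mod 6.
Cross-terms: 73, 17, 37, 42, 62, 64  ⇒  Σ = 295
Area = |Σ|/2 = 147.5.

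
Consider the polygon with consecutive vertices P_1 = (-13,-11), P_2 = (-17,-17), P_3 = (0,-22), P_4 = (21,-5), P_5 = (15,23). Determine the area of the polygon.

Σ = (34) + (374) + (462) + (558) + (134) = 1562
Area = |Σ|/2 = 781.

781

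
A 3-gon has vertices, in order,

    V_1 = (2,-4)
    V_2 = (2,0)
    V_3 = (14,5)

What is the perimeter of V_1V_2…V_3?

32

|V_1V_2| = √((0)² + (4)²) = √16 = 4
|V_2V_3| = √((12)² + (5)²) = √169 = 13
|V_3V_1| = √((-12)² + (-9)²) = √225 = 15
Perimeter = 4 + 13 + 15 = 32.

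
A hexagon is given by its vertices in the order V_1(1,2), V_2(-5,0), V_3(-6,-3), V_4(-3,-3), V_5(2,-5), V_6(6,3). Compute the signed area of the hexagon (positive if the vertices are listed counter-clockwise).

Apply the shoelace (surveyor's) formula: 2A = Σ (x_i·y_{i+1} − x_{i+1}·y_i), indices taken mod 6.
Σ = (10) + (15) + (9) + (21) + (36) + (9) = 100
Signed area = Σ/2 = 50 (positive ⇒ counter-clockwise traversal).

50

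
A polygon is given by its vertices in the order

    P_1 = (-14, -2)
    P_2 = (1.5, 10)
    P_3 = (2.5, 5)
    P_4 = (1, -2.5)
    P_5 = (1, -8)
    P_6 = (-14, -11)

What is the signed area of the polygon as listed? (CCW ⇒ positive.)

-210.125

Cross-terms: -137, -17.5, -11.25, -5.5, -123, -126  ⇒  Σ = -420.25
Signed area = Σ/2 = -210.125 (negative ⇒ clockwise traversal).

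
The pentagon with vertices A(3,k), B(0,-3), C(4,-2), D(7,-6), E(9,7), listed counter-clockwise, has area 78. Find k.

9

The doubled signed area Σ (x_i y_{i+1} − x_{i+1} y_i) is linear in k.
With k=0 it equals 75; the coefficient of k is 9 (from the two edges through A).
So 9·k + 75 = 2·78 = 156 ⇒ k = 9.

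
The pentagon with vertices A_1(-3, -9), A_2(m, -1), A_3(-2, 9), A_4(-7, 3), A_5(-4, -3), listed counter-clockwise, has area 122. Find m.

7

The doubled signed area Σ (x_i y_{i+1} − x_{i+1} y_i) is linear in m.
With m=0 it equals 118; the coefficient of m is 18 (from the two edges through A_2).
So 18·m + 118 = 2·122 = 244 ⇒ m = 7.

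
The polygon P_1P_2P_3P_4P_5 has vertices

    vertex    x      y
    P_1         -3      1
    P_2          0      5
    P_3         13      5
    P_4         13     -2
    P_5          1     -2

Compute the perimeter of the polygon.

42

|P_1P_2| = √((3)² + (4)²) = √25 = 5
|P_2P_3| = √((13)² + (0)²) = √169 = 13
|P_3P_4| = √((0)² + (-7)²) = √49 = 7
|P_4P_5| = √((-12)² + (0)²) = √144 = 12
|P_5P_1| = √((-4)² + (3)²) = √25 = 5
Perimeter = 5 + 13 + 7 + 12 + 5 = 42.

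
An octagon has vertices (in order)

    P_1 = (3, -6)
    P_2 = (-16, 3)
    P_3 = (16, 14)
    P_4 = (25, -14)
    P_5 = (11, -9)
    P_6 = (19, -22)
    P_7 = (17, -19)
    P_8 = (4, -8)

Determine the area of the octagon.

Σ = (-87) + (-272) + (-574) + (-71) + (-71) + (13) + (-60) + (0) = -1122
Area = |Σ|/2 = 561.

561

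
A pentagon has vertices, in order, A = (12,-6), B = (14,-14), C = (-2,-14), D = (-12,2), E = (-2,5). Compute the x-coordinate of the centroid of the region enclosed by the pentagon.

90/73

Apply the surveyor's formula. First the cross-terms c_i = x_i·y_{i+1} − x_{i+1}·y_i:
  -84, -224, -172, -56, -48  ⇒  2A = -584, A = -292.
Then Σ (x_i + x_{i+1})·c_i = -2160, so x̄ = -2160 / (6·(-292)) = 90/73.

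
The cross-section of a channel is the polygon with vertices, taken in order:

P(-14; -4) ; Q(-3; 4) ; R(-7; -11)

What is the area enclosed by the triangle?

66.5

P→Q: (-14)(4) − (-3)(-4) = -68
Q→R: (-3)(-11) − (-7)(4) = 61
R→P: (-7)(-4) − (-14)(-11) = -126
Σ = -133
Area = |Σ|/2 = 66.5.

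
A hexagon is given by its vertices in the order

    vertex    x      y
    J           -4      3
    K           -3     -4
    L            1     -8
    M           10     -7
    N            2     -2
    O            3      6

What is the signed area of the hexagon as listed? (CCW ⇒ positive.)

Σ = (25) + (28) + (73) + (-6) + (18) + (33) = 171
Signed area = Σ/2 = 85.5 (positive ⇒ counter-clockwise traversal).

85.5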